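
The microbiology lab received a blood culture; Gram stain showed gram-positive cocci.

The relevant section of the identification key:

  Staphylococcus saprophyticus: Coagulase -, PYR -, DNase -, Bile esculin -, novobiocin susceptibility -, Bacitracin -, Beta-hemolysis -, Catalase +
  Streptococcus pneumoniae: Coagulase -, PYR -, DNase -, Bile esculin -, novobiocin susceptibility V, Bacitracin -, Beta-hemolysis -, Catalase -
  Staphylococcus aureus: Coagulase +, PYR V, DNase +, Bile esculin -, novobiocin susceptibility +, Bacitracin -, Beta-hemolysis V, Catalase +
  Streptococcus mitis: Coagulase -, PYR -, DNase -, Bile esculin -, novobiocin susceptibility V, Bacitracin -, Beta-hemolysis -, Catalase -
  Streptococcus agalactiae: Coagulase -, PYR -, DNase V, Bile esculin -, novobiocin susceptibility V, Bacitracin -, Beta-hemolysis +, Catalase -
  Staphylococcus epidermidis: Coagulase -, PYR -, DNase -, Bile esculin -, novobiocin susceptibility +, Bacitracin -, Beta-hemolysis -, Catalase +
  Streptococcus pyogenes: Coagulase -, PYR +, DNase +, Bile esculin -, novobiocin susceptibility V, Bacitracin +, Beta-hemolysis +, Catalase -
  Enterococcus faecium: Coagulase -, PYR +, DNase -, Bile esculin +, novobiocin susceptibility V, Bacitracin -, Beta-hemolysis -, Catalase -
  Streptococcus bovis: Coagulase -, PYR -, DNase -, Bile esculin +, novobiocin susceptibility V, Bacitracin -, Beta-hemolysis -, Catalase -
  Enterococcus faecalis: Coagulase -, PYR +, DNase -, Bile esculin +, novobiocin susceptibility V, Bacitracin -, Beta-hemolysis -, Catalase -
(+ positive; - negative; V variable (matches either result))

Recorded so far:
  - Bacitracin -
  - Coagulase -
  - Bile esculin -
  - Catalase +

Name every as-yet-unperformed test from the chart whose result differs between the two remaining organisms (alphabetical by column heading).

novobiocin susceptibility

Bile esculin -: excludes Enterococcus faecium, Streptococcus bovis, Enterococcus faecalis — 7 left.
Bacitracin -: excludes Streptococcus pyogenes — 6 left.
Catalase +: excludes Streptococcus pneumoniae, Streptococcus mitis, Streptococcus agalactiae — 3 left.
Coagulase -: excludes Staphylococcus aureus — 2 left.
Two candidates remain: Staphylococcus epidermidis and Staphylococcus saprophyticus.
  PYR: - vs - — same for both, does not separate.
  DNase: - vs - — same for both, does not separate.
  novobiocin susceptibility: Staphylococcus epidermidis +, Staphylococcus saprophyticus - — discriminates.
  Beta-hemolysis: - vs - — same for both, does not separate.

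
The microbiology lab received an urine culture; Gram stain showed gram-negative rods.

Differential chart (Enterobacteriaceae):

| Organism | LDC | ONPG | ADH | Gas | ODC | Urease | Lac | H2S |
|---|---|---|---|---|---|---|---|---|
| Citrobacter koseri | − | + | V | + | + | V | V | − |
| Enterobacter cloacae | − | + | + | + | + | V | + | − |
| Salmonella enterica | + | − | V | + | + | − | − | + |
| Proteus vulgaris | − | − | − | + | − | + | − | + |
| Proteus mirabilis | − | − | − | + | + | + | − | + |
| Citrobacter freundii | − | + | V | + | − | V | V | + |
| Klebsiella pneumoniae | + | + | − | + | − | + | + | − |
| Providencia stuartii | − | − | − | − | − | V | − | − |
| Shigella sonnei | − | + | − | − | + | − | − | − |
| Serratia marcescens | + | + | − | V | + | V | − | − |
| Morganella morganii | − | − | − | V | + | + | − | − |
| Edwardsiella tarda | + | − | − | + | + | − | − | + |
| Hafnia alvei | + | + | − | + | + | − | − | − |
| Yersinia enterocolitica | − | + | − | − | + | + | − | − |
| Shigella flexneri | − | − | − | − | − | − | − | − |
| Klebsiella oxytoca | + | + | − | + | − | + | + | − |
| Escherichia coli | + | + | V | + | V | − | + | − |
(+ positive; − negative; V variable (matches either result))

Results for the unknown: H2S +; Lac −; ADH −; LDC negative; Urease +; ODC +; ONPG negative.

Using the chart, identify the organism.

H2S +: excludes 12 organisms — 5 left.
ADH −: all 5 remaining candidates are consistent.
Lac −: all 5 remaining candidates are consistent.
LDC −: excludes Salmonella enterica, Edwardsiella tarda — 3 left.
ONPG −: excludes Citrobacter freundii — 2 left.
ODC +: excludes Proteus vulgaris — 1 left.
Urease +: the one remaining candidate is consistent.

Proteus mirabilis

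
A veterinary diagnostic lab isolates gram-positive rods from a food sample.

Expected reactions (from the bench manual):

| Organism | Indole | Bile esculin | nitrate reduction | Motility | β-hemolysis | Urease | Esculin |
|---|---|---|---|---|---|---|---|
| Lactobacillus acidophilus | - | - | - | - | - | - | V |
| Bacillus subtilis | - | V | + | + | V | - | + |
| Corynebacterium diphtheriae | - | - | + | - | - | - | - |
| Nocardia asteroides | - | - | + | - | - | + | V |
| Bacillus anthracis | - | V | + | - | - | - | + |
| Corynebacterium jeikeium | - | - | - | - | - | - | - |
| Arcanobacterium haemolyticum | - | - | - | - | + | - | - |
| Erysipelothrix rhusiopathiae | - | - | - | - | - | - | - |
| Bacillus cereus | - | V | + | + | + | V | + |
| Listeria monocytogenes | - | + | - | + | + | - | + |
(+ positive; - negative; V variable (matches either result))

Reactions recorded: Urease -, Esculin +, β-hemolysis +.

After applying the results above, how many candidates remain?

3

Urease -: excludes Nocardia asteroides — 9 left.
Esculin +: excludes Corynebacterium diphtheriae, Corynebacterium jeikeium, Arcanobacterium haemolyticum, Erysipelothrix rhusiopathiae — 5 left.
β-hemolysis +: excludes Lactobacillus acidophilus, Bacillus anthracis — 3 left.
Still consistent: Bacillus cereus, Bacillus subtilis, Listeria monocytogenes.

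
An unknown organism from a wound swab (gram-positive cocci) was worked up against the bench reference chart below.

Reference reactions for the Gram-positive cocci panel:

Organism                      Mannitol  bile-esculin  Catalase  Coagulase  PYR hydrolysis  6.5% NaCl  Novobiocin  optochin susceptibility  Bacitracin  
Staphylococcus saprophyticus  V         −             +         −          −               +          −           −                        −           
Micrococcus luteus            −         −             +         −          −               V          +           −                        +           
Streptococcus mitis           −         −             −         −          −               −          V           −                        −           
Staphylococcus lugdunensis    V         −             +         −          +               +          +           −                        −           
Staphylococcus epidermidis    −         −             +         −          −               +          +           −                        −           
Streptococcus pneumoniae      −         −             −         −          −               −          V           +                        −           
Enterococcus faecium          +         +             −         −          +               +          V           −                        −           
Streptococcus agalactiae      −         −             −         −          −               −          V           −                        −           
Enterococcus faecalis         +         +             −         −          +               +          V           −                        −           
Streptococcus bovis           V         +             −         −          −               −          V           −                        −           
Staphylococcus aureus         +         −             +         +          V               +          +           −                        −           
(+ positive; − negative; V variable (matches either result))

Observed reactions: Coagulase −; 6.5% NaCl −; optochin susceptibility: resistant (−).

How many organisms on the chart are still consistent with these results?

optochin susceptibility −: excludes Streptococcus pneumoniae — 10 left.
6.5% NaCl −: excludes 6 organisms — 4 left.
Coagulase −: all 4 remaining candidates are consistent.
Still consistent: Micrococcus luteus, Streptococcus agalactiae, Streptococcus bovis, Streptococcus mitis.

4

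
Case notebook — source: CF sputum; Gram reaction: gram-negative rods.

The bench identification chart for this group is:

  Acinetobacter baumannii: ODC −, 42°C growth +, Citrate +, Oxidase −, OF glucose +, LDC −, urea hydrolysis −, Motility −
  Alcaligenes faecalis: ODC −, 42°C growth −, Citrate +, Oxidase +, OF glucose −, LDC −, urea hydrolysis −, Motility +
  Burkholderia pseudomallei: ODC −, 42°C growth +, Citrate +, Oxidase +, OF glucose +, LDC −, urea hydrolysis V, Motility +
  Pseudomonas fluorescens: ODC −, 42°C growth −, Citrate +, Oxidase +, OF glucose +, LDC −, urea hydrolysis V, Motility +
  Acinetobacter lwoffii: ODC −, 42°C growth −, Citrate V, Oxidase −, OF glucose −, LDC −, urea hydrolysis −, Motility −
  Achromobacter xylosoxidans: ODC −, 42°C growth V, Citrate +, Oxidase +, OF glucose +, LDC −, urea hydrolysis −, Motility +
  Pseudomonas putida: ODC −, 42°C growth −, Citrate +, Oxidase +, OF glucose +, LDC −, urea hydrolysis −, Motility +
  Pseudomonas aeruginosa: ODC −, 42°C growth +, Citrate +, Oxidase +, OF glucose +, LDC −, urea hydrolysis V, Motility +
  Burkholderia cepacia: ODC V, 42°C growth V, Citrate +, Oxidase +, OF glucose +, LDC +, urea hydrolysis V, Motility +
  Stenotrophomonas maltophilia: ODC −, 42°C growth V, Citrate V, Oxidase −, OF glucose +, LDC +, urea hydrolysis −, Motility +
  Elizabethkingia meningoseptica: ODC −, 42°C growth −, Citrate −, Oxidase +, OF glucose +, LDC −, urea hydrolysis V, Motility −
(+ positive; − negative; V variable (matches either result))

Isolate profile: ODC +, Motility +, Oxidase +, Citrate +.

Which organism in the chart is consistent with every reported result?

Burkholderia cepacia

Citrate +: excludes Elizabethkingia meningoseptica — 10 left.
ODC +: excludes 9 organisms — 1 left.
Oxidase +: the one remaining candidate is consistent.
Motility +: the one remaining candidate is consistent.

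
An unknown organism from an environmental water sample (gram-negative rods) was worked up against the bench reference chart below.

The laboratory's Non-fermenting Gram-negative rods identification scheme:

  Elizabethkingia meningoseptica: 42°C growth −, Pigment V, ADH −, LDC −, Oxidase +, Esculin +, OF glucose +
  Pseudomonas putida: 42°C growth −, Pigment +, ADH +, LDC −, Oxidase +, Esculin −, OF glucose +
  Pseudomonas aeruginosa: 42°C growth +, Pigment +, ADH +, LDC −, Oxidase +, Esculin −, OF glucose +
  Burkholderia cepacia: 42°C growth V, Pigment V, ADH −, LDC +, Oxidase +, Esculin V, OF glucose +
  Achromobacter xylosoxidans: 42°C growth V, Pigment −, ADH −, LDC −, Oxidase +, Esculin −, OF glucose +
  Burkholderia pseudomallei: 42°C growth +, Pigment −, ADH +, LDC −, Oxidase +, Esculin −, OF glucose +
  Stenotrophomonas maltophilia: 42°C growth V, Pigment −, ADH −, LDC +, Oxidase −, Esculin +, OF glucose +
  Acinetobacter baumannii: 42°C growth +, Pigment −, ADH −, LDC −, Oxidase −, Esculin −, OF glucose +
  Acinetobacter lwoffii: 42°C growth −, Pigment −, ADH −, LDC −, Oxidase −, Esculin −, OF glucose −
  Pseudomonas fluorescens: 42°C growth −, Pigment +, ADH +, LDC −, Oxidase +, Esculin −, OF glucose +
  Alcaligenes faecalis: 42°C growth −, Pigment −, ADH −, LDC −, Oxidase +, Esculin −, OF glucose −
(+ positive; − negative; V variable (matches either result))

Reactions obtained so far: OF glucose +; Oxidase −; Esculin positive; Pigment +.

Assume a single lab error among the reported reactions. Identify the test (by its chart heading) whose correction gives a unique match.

Pigment

As reported, no row in the chart matches all 4 reactions.
Reversing OF glucose → still no organism matches.
Reversing Esculin → still no organism matches.
Reversing Pigment (to −) → unique match: Stenotrophomonas maltophilia.
Reversing Oxidase → 2 organisms match (not unique).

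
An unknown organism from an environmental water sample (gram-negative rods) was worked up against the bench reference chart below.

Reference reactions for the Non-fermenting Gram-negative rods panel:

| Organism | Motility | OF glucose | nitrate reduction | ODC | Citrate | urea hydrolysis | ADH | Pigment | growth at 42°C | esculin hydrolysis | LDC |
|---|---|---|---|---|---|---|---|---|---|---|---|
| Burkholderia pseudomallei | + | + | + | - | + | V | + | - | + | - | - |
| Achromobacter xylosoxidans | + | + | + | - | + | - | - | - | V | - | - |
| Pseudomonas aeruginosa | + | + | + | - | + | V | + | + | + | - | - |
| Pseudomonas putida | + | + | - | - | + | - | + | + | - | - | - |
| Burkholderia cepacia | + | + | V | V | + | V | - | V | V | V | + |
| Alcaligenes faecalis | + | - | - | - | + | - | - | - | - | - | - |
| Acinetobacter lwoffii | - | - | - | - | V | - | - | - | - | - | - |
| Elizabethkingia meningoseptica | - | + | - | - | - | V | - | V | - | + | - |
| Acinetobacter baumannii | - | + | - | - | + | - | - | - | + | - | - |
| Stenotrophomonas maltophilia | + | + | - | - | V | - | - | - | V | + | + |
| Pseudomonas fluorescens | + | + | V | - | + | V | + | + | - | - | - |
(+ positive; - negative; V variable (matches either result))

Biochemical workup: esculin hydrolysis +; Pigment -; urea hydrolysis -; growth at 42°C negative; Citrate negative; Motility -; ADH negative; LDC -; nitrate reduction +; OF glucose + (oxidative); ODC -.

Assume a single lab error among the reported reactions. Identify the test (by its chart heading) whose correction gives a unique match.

nitrate reduction

As reported, no row in the chart matches all 11 reactions.
Reversing OF glucose → still no organism matches.
Reversing ADH → still no organism matches.
Reversing growth at 42°C → still no organism matches.
Reversing esculin hydrolysis → still no organism matches.
Reversing Motility → still no organism matches.
Reversing ODC → still no organism matches.
Reversing Pigment → still no organism matches.
Reversing nitrate reduction (to -) → unique match: Elizabethkingia meningoseptica.
Reversing urea hydrolysis → still no organism matches.
Reversing LDC → still no organism matches.
Reversing Citrate → still no organism matches.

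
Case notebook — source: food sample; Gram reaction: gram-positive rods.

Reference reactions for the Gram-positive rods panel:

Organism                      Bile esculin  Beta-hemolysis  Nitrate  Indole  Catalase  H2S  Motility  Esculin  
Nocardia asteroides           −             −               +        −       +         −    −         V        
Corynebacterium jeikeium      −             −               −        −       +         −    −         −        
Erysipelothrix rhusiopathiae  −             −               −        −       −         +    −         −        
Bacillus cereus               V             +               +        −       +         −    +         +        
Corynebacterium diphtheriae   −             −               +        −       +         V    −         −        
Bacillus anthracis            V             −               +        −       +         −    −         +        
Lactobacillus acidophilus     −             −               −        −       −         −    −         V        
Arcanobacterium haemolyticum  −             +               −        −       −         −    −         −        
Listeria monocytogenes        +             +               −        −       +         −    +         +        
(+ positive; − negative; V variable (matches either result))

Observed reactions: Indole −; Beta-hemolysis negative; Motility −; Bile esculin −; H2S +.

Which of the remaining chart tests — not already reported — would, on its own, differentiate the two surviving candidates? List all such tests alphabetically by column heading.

Bile esculin −: excludes Listeria monocytogenes — 8 left.
Indole −: all 8 remaining candidates are consistent.
Beta-hemolysis −: excludes Bacillus cereus, Arcanobacterium haemolyticum — 6 left.
Motility −: all 6 remaining candidates are consistent.
H2S +: excludes Nocardia asteroides, Corynebacterium jeikeium, Bacillus anthracis, Lactobacillus acidophilus — 2 left.
Two candidates remain: Corynebacterium diphtheriae and Erysipelothrix rhusiopathiae.
  Nitrate: Corynebacterium diphtheriae +, Erysipelothrix rhusiopathiae − — discriminates.
  Catalase: Corynebacterium diphtheriae +, Erysipelothrix rhusiopathiae − — discriminates.
  Esculin: − vs − — same for both, does not separate.

Catalase, Nitrate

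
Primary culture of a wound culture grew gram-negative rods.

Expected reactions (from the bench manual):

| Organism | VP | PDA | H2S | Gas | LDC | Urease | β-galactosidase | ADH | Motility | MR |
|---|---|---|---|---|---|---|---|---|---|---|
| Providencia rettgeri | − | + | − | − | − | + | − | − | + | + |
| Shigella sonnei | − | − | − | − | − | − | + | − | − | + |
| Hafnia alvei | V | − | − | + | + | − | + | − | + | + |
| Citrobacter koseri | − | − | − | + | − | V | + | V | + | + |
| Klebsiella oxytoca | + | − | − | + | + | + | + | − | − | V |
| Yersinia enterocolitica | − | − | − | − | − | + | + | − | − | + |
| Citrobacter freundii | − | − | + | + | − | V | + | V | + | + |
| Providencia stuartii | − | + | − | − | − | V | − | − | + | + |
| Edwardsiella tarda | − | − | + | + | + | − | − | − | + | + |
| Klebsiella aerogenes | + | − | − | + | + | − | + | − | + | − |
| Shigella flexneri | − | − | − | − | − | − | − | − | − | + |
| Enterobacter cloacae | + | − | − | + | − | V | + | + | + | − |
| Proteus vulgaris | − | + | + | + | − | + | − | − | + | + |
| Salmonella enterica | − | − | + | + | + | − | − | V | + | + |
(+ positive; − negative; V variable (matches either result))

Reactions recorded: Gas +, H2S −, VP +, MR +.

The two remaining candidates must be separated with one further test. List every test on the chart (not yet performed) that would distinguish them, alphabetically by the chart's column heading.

Motility, Urease

VP +: excludes 10 organisms — 4 left.
H2S −: all 4 remaining candidates are consistent.
Gas +: all 4 remaining candidates are consistent.
MR +: excludes Klebsiella aerogenes, Enterobacter cloacae — 2 left.
Two candidates remain: Hafnia alvei and Klebsiella oxytoca.
  PDA: − vs − — same for both, does not separate.
  LDC: + vs + — same for both, does not separate.
  Urease: Hafnia alvei −, Klebsiella oxytoca + — discriminates.
  β-galactosidase: + vs + — same for both, does not separate.
  ADH: − vs − — same for both, does not separate.
  Motility: Hafnia alvei +, Klebsiella oxytoca − — discriminates.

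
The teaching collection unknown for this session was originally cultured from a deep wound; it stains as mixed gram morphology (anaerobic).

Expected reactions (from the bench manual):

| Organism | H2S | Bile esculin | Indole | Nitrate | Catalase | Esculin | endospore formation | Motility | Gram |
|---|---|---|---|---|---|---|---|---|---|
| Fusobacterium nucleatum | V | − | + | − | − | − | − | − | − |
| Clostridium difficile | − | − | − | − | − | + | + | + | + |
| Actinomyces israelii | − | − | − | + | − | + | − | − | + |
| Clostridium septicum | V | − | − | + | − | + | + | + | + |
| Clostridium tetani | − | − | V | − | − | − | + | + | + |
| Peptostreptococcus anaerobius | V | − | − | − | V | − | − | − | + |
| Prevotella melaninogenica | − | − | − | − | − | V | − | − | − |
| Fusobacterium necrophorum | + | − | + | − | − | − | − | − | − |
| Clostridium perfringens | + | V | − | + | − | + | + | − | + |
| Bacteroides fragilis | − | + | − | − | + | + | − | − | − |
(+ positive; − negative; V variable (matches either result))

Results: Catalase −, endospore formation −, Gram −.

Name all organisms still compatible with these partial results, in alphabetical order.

Gram −: excludes 6 organisms — 4 left.
endospore formation −: all 4 remaining candidates are consistent.
Catalase −: excludes Bacteroides fragilis — 3 left.

Fusobacterium necrophorum, Fusobacterium nucleatum, Prevotella melaninogenica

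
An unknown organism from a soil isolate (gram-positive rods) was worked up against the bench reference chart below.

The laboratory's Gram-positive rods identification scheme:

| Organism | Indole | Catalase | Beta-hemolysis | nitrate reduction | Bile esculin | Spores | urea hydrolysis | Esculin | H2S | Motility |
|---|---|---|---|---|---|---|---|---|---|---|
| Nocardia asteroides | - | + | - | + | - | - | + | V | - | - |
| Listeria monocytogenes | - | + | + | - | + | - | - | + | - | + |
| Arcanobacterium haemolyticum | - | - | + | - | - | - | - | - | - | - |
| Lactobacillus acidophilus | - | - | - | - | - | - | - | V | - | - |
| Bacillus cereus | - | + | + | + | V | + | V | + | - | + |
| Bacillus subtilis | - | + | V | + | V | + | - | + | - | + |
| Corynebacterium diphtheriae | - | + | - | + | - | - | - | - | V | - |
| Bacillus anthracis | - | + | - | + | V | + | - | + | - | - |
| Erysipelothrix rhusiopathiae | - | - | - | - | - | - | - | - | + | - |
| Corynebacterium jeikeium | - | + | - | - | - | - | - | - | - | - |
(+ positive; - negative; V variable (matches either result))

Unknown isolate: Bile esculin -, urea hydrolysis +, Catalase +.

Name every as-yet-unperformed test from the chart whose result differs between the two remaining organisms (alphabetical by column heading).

urea hydrolysis +: excludes 8 organisms — 2 left.
Catalase +: all 2 remaining candidates are consistent.
Bile esculin -: all 2 remaining candidates are consistent.
Two candidates remain: Bacillus cereus and Nocardia asteroides.
  Indole: - vs - — same for both, does not separate.
  Beta-hemolysis: Bacillus cereus +, Nocardia asteroides - — discriminates.
  nitrate reduction: + vs + — same for both, does not separate.
  Spores: Bacillus cereus +, Nocardia asteroides - — discriminates.
  Esculin: + vs V — variable for at least one, does not separate.
  H2S: - vs - — same for both, does not separate.
  Motility: Bacillus cereus +, Nocardia asteroides - — discriminates.

Beta-hemolysis, Motility, Spores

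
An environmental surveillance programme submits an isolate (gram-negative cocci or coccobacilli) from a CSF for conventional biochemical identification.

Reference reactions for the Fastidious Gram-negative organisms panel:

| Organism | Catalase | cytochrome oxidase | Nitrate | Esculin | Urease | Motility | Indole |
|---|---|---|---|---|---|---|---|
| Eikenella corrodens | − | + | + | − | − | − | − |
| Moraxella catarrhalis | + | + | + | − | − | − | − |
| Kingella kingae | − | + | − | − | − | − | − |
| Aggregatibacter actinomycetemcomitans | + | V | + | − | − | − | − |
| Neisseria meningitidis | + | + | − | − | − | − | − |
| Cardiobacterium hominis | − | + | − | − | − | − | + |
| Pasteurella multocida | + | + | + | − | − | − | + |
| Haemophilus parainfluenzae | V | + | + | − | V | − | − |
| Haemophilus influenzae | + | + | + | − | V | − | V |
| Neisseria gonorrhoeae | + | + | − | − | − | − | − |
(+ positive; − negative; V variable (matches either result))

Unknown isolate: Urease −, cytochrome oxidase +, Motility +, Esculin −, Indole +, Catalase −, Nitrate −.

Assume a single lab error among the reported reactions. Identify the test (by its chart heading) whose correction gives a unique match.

As reported, no row in the chart matches all 7 reactions.
Reversing Indole → still no organism matches.
Reversing Esculin → still no organism matches.
Reversing Nitrate → still no organism matches.
Reversing cytochrome oxidase → still no organism matches.
Reversing Catalase → still no organism matches.
Reversing Motility (to −) → unique match: Cardiobacterium hominis.
Reversing Urease → still no organism matches.

Motility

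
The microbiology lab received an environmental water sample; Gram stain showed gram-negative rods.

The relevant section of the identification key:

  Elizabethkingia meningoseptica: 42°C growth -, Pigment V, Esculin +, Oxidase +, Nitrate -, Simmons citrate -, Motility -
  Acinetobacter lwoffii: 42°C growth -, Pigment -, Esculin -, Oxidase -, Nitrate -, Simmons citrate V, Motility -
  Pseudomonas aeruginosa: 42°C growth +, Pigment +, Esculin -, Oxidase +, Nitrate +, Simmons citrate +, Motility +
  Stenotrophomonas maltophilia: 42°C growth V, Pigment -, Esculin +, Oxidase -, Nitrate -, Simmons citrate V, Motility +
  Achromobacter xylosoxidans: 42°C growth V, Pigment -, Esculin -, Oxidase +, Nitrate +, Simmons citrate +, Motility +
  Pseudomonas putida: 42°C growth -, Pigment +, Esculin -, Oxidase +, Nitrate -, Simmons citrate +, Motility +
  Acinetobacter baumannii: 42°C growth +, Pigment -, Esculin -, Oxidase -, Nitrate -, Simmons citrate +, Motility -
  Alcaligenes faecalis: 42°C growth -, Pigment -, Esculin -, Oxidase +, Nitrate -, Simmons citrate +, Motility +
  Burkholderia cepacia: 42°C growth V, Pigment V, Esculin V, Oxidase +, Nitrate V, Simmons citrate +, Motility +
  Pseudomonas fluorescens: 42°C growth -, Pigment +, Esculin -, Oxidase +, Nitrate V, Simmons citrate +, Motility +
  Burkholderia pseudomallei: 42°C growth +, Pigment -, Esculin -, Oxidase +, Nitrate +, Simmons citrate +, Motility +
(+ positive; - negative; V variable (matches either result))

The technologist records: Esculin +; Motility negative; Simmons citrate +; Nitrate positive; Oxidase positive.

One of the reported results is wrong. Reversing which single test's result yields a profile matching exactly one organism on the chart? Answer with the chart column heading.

Motility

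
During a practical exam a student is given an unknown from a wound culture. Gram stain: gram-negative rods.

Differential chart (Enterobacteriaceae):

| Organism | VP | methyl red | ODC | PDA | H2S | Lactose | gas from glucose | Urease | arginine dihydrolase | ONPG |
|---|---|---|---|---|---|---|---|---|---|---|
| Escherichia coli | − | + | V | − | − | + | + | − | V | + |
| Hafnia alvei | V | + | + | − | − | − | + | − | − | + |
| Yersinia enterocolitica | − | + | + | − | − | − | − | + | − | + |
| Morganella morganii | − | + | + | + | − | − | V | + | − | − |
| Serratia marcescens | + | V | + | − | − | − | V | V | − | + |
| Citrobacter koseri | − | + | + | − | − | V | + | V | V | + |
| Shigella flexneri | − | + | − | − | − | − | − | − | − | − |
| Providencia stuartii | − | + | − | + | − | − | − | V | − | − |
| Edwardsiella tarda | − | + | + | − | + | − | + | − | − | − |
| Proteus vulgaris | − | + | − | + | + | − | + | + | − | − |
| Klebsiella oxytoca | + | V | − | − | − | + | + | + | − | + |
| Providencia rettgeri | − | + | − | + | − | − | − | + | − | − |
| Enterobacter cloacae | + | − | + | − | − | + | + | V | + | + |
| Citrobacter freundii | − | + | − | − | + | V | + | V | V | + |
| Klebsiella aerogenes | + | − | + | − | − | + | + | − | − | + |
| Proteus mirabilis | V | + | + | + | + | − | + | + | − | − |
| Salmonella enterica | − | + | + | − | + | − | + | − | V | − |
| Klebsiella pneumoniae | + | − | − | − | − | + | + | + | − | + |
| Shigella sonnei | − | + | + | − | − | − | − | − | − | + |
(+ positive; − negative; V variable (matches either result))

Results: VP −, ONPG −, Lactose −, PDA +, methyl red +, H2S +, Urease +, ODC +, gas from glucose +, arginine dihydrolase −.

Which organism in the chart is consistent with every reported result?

ODC +: excludes 7 organisms — 12 left.
methyl red +: excludes Enterobacter cloacae, Klebsiella aerogenes — 10 left.
PDA +: excludes 8 organisms — 2 left.
Lactose −: all 2 remaining candidates are consistent.
ONPG −: all 2 remaining candidates are consistent.
arginine dihydrolase −: all 2 remaining candidates are consistent.
Urease +: all 2 remaining candidates are consistent.
H2S +: excludes Morganella morganii — 1 left.
gas from glucose +: the one remaining candidate is consistent.
VP −: the one remaining candidate is consistent.

Proteus mirabilis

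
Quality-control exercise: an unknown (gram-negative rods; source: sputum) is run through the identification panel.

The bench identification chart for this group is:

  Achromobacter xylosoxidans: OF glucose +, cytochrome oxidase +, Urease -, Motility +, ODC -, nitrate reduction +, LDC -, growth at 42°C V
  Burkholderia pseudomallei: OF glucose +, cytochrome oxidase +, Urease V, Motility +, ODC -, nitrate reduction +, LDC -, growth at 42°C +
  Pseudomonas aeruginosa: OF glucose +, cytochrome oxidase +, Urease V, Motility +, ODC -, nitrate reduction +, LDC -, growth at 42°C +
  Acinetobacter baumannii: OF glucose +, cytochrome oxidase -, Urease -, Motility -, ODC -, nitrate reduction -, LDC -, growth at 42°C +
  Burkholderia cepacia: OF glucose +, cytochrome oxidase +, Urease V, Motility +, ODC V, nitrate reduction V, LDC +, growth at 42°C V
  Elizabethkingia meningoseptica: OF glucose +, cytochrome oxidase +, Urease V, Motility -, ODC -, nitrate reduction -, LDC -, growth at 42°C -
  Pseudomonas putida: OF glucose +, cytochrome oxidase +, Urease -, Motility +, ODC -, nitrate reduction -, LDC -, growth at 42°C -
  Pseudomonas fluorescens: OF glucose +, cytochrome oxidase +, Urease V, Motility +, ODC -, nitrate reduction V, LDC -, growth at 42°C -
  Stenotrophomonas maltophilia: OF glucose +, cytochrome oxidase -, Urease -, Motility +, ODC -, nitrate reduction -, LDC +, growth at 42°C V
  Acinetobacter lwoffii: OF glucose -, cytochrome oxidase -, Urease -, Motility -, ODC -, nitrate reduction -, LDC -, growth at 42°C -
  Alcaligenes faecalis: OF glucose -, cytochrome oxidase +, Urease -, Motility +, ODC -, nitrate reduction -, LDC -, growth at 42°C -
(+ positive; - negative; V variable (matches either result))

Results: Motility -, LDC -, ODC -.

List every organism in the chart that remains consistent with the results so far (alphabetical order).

Acinetobacter baumannii, Acinetobacter lwoffii, Elizabethkingia meningoseptica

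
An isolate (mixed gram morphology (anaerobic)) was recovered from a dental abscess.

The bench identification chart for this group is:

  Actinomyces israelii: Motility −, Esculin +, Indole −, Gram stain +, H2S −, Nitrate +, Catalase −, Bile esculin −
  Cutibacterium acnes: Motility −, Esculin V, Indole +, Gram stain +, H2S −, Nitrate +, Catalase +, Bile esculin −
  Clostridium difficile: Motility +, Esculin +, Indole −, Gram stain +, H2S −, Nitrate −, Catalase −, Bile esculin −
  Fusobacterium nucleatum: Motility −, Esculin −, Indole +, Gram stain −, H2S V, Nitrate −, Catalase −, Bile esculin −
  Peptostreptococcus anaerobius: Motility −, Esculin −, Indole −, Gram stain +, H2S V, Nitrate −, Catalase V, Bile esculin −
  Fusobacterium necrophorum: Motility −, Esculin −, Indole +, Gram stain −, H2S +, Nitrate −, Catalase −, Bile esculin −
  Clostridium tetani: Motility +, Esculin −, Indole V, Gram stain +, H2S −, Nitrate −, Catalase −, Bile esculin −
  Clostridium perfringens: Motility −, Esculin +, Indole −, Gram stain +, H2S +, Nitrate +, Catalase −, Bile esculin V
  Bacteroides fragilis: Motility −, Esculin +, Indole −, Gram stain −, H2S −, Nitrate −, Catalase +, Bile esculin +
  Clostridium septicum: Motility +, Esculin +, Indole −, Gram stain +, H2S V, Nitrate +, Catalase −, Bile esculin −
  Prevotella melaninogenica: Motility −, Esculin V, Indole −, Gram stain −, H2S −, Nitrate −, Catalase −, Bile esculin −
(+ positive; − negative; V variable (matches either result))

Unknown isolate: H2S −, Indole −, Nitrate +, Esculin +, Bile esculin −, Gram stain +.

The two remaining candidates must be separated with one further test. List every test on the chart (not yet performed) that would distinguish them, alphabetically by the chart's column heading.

Motility

Nitrate +: excludes 7 organisms — 4 left.
Esculin +: all 4 remaining candidates are consistent.
Bile esculin −: all 4 remaining candidates are consistent.
Gram stain +: all 4 remaining candidates are consistent.
Indole −: excludes Cutibacterium acnes — 3 left.
H2S −: excludes Clostridium perfringens — 2 left.
Two candidates remain: Actinomyces israelii and Clostridium septicum.
  Motility: Actinomyces israelii −, Clostridium septicum + — discriminates.
  Catalase: − vs − — same for both, does not separate.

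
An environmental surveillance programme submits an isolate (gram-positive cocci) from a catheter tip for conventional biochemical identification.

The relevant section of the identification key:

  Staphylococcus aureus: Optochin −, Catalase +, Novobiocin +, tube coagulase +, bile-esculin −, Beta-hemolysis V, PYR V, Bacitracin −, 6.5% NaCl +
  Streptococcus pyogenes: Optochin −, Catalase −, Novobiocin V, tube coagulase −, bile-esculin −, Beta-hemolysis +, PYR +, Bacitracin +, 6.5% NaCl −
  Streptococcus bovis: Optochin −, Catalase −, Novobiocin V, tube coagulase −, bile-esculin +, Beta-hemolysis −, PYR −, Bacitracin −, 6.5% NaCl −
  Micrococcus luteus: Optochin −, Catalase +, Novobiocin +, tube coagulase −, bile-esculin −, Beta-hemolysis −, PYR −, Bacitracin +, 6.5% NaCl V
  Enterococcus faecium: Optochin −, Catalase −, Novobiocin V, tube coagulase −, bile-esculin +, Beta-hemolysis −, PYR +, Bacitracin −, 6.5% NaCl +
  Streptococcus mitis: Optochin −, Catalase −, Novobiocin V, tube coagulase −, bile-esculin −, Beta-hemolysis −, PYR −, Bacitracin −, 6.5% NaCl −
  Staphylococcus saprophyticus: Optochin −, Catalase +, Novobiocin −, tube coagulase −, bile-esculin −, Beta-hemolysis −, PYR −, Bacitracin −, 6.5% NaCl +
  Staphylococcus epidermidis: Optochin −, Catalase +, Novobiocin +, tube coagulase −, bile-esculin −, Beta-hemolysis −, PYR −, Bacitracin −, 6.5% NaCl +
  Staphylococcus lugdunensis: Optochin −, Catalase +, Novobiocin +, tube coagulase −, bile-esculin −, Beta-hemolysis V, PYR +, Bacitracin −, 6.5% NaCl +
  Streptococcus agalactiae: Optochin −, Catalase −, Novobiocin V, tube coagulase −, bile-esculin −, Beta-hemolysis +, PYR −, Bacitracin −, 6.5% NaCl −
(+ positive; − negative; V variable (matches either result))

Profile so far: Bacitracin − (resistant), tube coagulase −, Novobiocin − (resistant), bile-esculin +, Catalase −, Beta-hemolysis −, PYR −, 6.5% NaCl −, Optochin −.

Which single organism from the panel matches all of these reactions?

tube coagulase −: excludes Staphylococcus aureus — 9 left.
PYR −: excludes Streptococcus pyogenes, Enterococcus faecium, Staphylococcus lugdunensis — 6 left.
Bacitracin −: excludes Micrococcus luteus — 5 left.
6.5% NaCl −: excludes Staphylococcus saprophyticus, Staphylococcus epidermidis — 3 left.
Catalase −: all 3 remaining candidates are consistent.
Novobiocin −: all 3 remaining candidates are consistent.
Optochin −: all 3 remaining candidates are consistent.
Beta-hemolysis −: excludes Streptococcus agalactiae — 2 left.
bile-esculin +: excludes Streptococcus mitis — 1 left.

Streptococcus bovis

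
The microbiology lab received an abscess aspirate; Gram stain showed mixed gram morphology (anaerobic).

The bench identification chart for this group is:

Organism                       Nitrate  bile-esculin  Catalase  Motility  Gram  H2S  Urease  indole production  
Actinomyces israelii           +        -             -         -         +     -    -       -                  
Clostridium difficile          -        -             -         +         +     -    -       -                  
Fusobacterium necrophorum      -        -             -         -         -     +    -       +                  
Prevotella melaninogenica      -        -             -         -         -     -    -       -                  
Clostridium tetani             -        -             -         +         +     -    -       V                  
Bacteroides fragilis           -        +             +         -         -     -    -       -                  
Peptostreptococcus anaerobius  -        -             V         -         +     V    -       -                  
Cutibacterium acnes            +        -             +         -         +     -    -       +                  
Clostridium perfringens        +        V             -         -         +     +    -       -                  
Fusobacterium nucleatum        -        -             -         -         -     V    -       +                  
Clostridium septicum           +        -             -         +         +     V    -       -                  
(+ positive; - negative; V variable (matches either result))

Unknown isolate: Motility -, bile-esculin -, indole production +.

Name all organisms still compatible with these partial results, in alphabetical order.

Cutibacterium acnes, Fusobacterium necrophorum, Fusobacterium nucleatum

bile-esculin -: excludes Bacteroides fragilis — 10 left.
indole production +: excludes 6 organisms — 4 left.
Motility -: excludes Clostridium tetani — 3 left.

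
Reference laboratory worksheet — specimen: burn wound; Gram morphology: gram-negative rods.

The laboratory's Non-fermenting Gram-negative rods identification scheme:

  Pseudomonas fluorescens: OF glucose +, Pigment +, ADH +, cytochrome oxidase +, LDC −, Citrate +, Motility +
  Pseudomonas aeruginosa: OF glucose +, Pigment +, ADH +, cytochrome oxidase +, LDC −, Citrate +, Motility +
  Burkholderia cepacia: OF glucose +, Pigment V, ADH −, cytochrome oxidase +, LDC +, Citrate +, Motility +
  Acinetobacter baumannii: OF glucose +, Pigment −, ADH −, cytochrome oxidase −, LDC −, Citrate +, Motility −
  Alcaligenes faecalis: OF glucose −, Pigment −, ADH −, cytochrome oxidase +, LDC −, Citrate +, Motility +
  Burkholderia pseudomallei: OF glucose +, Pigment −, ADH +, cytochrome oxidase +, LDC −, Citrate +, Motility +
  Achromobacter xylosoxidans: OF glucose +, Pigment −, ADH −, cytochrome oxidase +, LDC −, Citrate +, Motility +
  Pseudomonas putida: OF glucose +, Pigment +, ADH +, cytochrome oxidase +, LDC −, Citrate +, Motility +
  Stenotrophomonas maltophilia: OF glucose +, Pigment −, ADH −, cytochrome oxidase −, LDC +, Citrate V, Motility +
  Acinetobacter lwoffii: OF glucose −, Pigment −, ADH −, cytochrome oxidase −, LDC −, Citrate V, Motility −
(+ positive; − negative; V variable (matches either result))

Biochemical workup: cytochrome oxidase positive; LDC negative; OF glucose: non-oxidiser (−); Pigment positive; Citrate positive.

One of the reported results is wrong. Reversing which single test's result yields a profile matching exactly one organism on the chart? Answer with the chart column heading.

Pigment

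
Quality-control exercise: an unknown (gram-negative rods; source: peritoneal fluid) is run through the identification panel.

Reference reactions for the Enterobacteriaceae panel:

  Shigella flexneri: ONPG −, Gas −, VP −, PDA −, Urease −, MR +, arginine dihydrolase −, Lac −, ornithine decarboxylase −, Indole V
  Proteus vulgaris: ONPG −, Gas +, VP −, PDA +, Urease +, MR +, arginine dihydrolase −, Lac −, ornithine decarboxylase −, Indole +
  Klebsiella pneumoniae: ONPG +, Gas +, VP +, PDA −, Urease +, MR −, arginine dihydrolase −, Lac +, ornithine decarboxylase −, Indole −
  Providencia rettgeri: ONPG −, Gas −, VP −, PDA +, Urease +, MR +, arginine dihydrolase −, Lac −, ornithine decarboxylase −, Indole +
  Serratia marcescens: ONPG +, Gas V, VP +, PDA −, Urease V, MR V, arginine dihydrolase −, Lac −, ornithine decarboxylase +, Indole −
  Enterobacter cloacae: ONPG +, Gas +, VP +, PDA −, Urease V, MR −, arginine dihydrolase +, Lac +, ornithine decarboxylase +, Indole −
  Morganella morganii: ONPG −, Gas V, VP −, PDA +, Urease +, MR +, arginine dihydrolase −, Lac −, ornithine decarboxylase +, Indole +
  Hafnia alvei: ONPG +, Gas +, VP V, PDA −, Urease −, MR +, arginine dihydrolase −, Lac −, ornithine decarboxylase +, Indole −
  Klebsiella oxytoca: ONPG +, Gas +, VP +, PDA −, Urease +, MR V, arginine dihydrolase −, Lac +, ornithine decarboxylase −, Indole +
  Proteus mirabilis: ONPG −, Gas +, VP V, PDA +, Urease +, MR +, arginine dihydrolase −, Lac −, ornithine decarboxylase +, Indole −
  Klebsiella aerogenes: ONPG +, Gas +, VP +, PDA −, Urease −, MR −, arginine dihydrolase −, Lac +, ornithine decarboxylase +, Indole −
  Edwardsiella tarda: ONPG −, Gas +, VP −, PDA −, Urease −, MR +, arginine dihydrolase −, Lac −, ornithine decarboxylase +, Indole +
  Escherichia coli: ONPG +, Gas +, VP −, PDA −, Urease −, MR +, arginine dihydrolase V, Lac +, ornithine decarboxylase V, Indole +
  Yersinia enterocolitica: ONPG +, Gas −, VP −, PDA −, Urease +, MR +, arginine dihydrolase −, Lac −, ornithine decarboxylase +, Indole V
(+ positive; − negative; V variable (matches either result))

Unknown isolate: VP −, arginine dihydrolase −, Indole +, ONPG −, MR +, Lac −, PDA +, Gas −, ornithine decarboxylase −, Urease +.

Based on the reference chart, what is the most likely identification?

ONPG −: excludes 8 organisms — 6 left.
PDA +: excludes Shigella flexneri, Edwardsiella tarda — 4 left.
Indole +: excludes Proteus mirabilis — 3 left.
Gas −: excludes Proteus vulgaris — 2 left.
Lac −: all 2 remaining candidates are consistent.
Urease +: all 2 remaining candidates are consistent.
arginine dihydrolase −: all 2 remaining candidates are consistent.
ornithine decarboxylase −: excludes Morganella morganii — 1 left.
MR +: the one remaining candidate is consistent.
VP −: the one remaining candidate is consistent.

Providencia rettgeri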